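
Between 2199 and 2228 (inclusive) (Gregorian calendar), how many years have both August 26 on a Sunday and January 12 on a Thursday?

Check each year's weekday for August 26 and January 12:
  2199: Mon/Sat  2200: Tue/Sun  2201: Wed/Mon  2202: Thu/Tue  2203: Fri/Wed  2204: Sun/Thu ✓  2205: Mon/Sat  2206: Tue/Sun  2207: Wed/Mon  2208: Fri/Tue  2209: Sat/Thu  2210: Sun/Fri  2211: Mon/Sat  2212: Wed/Sun  2213: Thu/Tue  2214: Fri/Wed  2215: Sat/Thu  2216: Mon/Fri  2217: Tue/Sun  2218: Wed/Mon  2219: Thu/Tue  2220: Sat/Wed  2221: Sun/Fri  2222: Mon/Sat  2223: Tue/Sun  2224: Thu/Mon  2225: Fri/Wed  2226: Sat/Thu  2227: Sun/Fri  2228: Tue/Sat
Both conditions hold in: 2204 — 1.

1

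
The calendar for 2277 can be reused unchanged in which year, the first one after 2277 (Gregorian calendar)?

2283

Two years share a calendar iff Jan 1 falls on the same weekday and both are leap or both are common. 2277: Jan 1 is Monday, common year.
2278: Jan 1 Tuesday, common
2279: Jan 1 Wednesday, common
2280: Jan 1 Thursday, leap
2281: Jan 1 Saturday, common
2282: Jan 1 Sunday, common
2283: Jan 1 Monday, common
2283 matches on both conditions.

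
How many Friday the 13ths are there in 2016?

1

Check the 13th of each month of 2016: Jan 13: Wed, Feb 13: Sat, Mar 13: Sun, Apr 13: Wed, May 13: Fri, Jun 13: Mon, Jul 13: Wed, Aug 13: Sat, Sep 13: Tue, Oct 13: Thu, Nov 13: Sun, Dec 13: Tue.
Friday occurs in May — 1 month.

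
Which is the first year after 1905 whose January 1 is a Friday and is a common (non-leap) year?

1909

Jan 1 advances by 2 weekdays after a leap year and by 1 after a common year.
1905: Jan 1 is Sunday.
1906: Monday
1907: Tuesday
1908: Wednesday (leap)
1909: Friday
1909 begins on a Friday and is a common year.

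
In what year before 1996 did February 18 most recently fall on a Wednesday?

From one year to the next, a fixed date's weekday advances by 1, or by 2 when a Feb 29 lies between the two dates.
1996: February 18 is Sunday.
1995: Saturday (−1)
1994: Friday (−1)
1993: Thursday (−1)
1992: Tuesday (−2)
1991: Monday (−1)
1990: Sunday (−1)
1989: Saturday (−1)
1988: Thursday (−2)
1987: Wednesday (−1)
February 18 falls on a Wednesday in 1987.

1987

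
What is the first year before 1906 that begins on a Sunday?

1905

Jan 1 advances by 2 weekdays after a leap year and by 1 after a common year.
1906: Jan 1 is Monday.
1905: Sunday
1905 begins on a Sunday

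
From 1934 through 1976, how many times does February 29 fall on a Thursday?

2

Leap years in 1934–1976: 11 of them.
Feb 29 weekday advances by 5 (mod 7) from one leap year to the next four years later (or differs when a century non-leap intervenes).
Leap-day weekdays: 1936:Sat 1940:Thu✓ 1944:Tue 1948:Sun 1952:Fri 1956:Wed 1960:Mon 1964:Sat 1968:Thu✓ 1972:Tue 1976:Sun
Thursday: 1940, 1968 → 2.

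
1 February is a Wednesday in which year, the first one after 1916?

From one year to the next, a fixed date's weekday advances by 1, or by 2 when a Feb 29 lies between the two dates.
1916: February 1 is Tuesday.
1917: Thursday (+2)
1918: Friday (+1)
1919: Saturday (+1)
1920: Sunday (+1)
1921: Tuesday (+2)
1922: Wednesday (+1)
1 February falls on a Wednesday in 1922.

1922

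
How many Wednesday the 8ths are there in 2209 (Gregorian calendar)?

3

Check the 8th of each month of 2209: Jan 8: Sun, Feb 8: Wed, Mar 8: Wed, Apr 8: Sat, May 8: Mon, Jun 8: Thu, Jul 8: Sat, Aug 8: Tue, Sep 8: Fri, Oct 8: Sun, Nov 8: Wed, Dec 8: Fri.
Wednesday occurs in February, March, November — 3 months.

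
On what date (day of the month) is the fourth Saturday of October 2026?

October 1, 2026 is a Thursday, so the first Saturday is the 3rd.
The fourth Saturday is 3 + 21 = 24.

24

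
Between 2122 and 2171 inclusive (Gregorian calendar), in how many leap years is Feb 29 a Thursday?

1

Leap years in 2122–2171: 12 of them.
Feb 29 weekday advances by 5 (mod 7) from one leap year to the next four years later (or differs when a century non-leap intervenes).
Leap-day weekdays: 2124:Tue 2128:Sun 2132:Fri 2136:Wed 2140:Mon 2144:Sat 2148:Thu✓ 2152:Tue 2156:Sun 2160:Fri 2164:Wed 2168:Mon
Thursday: 2148 → 1.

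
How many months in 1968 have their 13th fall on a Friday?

Check the 13th of each month of 1968: Jan 13: Sat, Feb 13: Tue, Mar 13: Wed, Apr 13: Sat, May 13: Mon, Jun 13: Thu, Jul 13: Sat, Aug 13: Tue, Sep 13: Fri, Oct 13: Sun, Nov 13: Wed, Dec 13: Fri.
Friday occurs in September, December — 2 months.

2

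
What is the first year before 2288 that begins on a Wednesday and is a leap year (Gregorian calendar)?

2268

Jan 1 advances by 2 weekdays after a leap year and by 1 after a common year.
2288: Jan 1 is Sunday (leap).
2287: Saturday
2286: Friday
2285: Thursday
2284: Tuesday (leap)
2283: Monday
2282: Sunday
2281: Saturday
2280: Thursday (leap)
2279: Wednesday
2278: Tuesday
2277: Monday
2276: Saturday (leap)
2275: Friday
2274: Thursday
2273: Wednesday
2272: Monday (leap)
2271: Sunday
2270: Saturday
2269: Friday
2268: Wednesday (leap)
2268 begins on a Wednesday and is a leap year.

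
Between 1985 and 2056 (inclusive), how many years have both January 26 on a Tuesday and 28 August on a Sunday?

3

Check each year's weekday for January 26 and 28 August:
  1985: Sat/Wed  1986: Sun/Thu  1987: Mon/Fri  1988: Tue/Sun ✓  1989: Thu/Mon  1990: Fri/Tue  1991: Sat/Wed  1992: Sun/Fri  1993: Tue/Sat  1994: Wed/Sun  1995: Thu/Mon  1996: Fri/Wed  1997: Sun/Thu  1998: Mon/Fri  …(44 more)…  2043: Mon/Fri  2044: Tue/Sun ✓  2045: Thu/Mon  2046: Fri/Tue  2047: Sat/Wed  2048: Sun/Fri  2049: Tue/Sat  2050: Wed/Sun  2051: Thu/Mon  2052: Fri/Wed  2053: Sun/Thu  2054: Mon/Fri  2055: Tue/Sat  2056: Wed/Mon
Both conditions hold in: 1988, 2016, 2044 — 3.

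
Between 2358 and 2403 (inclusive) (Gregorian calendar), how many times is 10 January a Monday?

Track 10 January's weekday year by year (advancing +1, or +2 across a Feb 29):
  2358: Fri  2359: Sat (+1)  2360: Sun (+1)  2361: Tue (+2)  2362: Wed (+1)
  2363: Thu (+1)  2364: Fri (+1)  2365: Sun (+2)  2366: Mon (+1) ✓  2367: Tue (+1)
  2368: Wed (+1)  2369: Fri (+2)  2370: Sat (+1)  2371: Sun (+1)  … (18 more years) …
  2390: Wed (+1)  2391: Thu (+1)  2392: Fri (+1)  2393: Sun (+2)  2394: Mon (+1) ✓
  2395: Tue (+1)  2396: Wed (+1)  2397: Fri (+2)  2398: Sat (+1)  2399: Sun (+1)
  2400: Mon (+1) ✓  2401: Wed (+2)  2402: Thu (+1)  2403: Fri (+1)
Monday years: 2366, 2372, 2377, 2383, 2394, 2400 — 6 in total.

6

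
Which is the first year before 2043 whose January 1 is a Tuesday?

2041

Jan 1 advances by 2 weekdays after a leap year and by 1 after a common year.
2043: Jan 1 is Thursday.
2042: Wednesday
2041: Tuesday
2041 begins on a Tuesday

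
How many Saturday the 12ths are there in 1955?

Check the 12th of each month of 1955: Jan 12: Wed, Feb 12: Sat, Mar 12: Sat, Apr 12: Tue, May 12: Thu, Jun 12: Sun, Jul 12: Tue, Aug 12: Fri, Sep 12: Mon, Oct 12: Wed, Nov 12: Sat, Dec 12: Mon.
Saturday occurs in February, March, November — 3 months.

3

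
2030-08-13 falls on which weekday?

Tuesday

January 1, 2030 is a Tuesday.
August 13 is day 225 of the year, i.e. 224 days after Jan 1.
224 mod 7 = 0, so advance 0 weekdays from Tuesday: Tuesday.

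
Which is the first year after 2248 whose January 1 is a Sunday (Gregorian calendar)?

2254

Jan 1 advances by 2 weekdays after a leap year and by 1 after a common year.
2248: Jan 1 is Saturday (leap).
2249: Monday
2250: Tuesday
2251: Wednesday
2252: Thursday (leap)
2253: Saturday
2254: Sunday
2254 begins on a Sunday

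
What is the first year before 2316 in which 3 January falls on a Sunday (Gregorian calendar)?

From one year to the next, a fixed date's weekday advances by 1, or by 2 when a Feb 29 lies between the two dates.
2316: January 3 is Monday.
2315: Sunday (−1)
3 January falls on a Sunday in 2315.

2315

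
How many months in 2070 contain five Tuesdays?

4

A month of length L has five Tuesdays iff its first Tuesday is on day ≤ L−28 (so day 1–3 in a 31-day month, 1–2 in a 30-day month, day 1 in a leap February).
Checking each month of 2070: Jan starts Wed (31d); Feb starts Sat (28d); Mar starts Sat (31d); Apr starts Tue (30d) ✓; May starts Thu (31d); Jun starts Sun (30d); Jul starts Tue (31d) ✓; Aug starts Fri (31d); Sep starts Mon (30d) ✓; Oct starts Wed (31d); Nov starts Sat (30d); Dec starts Mon (31d) ✓.
Five-Tuesday months: April, July, September, December → 4.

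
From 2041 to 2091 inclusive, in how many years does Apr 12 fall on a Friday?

Track Apr 12's weekday year by year (advancing +1, or +2 across a Feb 29):
  2041: Fri ✓  2042: Sat (+1)  2043: Sun (+1)  2044: Tue (+2)  2045: Wed (+1)
  2046: Thu (+1)  2047: Fri (+1) ✓  2048: Sun (+2)  2049: Mon (+1)  2050: Tue (+1)
  2051: Wed (+1)  2052: Fri (+2) ✓  2053: Sat (+1)  2054: Sun (+1)  … (23 more years) …
  2078: Tue (+1)  2079: Wed (+1)  2080: Fri (+2) ✓  2081: Sat (+1)  2082: Sun (+1)
  2083: Mon (+1)  2084: Wed (+2)  2085: Thu (+1)  2086: Fri (+1) ✓  2087: Sat (+1)
  2088: Mon (+2)  2089: Tue (+1)  2090: Wed (+1)  2091: Thu (+1)
Friday years: 2041, 2047, 2052, 2058, 2069, 2075, 2080, 2086 — 8 in total.

8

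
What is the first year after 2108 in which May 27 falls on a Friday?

2112

From one year to the next, a fixed date's weekday advances by 1, or by 2 when a Feb 29 lies between the two dates.
2108: May 27 is Sunday.
2109: Monday (+1)
2110: Tuesday (+1)
2111: Wednesday (+1)
2112: Friday (+2)
May 27 falls on a Friday in 2112.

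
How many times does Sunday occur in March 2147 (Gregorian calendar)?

4

March 2147 has 31 days and begins on Wednesday.
The first Sunday is March 5.
Sundays fall on 5, 12, 19, 26 — that's 4.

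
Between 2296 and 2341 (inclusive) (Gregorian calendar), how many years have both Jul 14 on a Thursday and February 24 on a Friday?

Check each year's weekday for Jul 14 and February 24:
  2296: Tue/Mon  2297: Wed/Wed  2298: Thu/Thu  2299: Fri/Fri  2300: Sat/Sat  2301: Sun/Sun  2302: Mon/Mon  2303: Tue/Tue  2304: Thu/Wed  2305: Fri/Fri  2306: Sat/Sat  2307: Sun/Sun  2308: Tue/Mon  2309: Wed/Wed  …(18 more)…  2328: Sat/Fri  2329: Sun/Sun  2330: Mon/Mon  2331: Tue/Tue  2332: Thu/Wed  2333: Fri/Fri  2334: Sat/Sat  2335: Sun/Sun  2336: Tue/Mon  2337: Wed/Wed  2338: Thu/Thu  2339: Fri/Fri  2340: Sun/Sat  2341: Mon/Mon
Both conditions hold in: no year — 0.

0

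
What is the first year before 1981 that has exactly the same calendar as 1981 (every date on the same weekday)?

1970

Two years share a calendar iff Jan 1 falls on the same weekday and both are leap or both are common. 1981: Jan 1 is Thursday, common year.
1980: Jan 1 Tuesday, leap
1979: Jan 1 Monday, common
1978: Jan 1 Sunday, common
1977: Jan 1 Saturday, common
1976: Jan 1 Thursday, leap
1975: Jan 1 Wednesday, common
1974: Jan 1 Tuesday, common
1973: Jan 1 Monday, common
1972: Jan 1 Saturday, leap
1971: Jan 1 Friday, common
1970: Jan 1 Thursday, common
1970 matches on both conditions.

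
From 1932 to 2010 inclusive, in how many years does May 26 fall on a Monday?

11

Track May 26's weekday year by year (advancing +1, or +2 across a Feb 29):
  1932: Thu  1933: Fri (+1)  1934: Sat (+1)  1935: Sun (+1)  1936: Tue (+2)
  1937: Wed (+1)  1938: Thu (+1)  1939: Fri (+1)  1940: Sun (+2)  1941: Mon (+1) ✓
  1942: Tue (+1)  1943: Wed (+1)  1944: Fri (+2)  1945: Sat (+1)  … (51 more years) …
  1997: Mon (+1) ✓  1998: Tue (+1)  1999: Wed (+1)  2000: Fri (+2)  2001: Sat (+1)
  2002: Sun (+1)  2003: Mon (+1) ✓  2004: Wed (+2)  2005: Thu (+1)  2006: Fri (+1)
  2007: Sat (+1)  2008: Mon (+2) ✓  2009: Tue (+1)  2010: Wed (+1)
Monday years: 1941, 1947, 1952, 1958, 1969, 1975, 1980, 1986, 1997, 2003, 2008 — 11 in total.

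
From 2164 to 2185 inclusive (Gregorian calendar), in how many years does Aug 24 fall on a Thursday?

3

Track Aug 24's weekday year by year (advancing +1, or +2 across a Feb 29):
  2164: Fri  2165: Sat (+1)  2166: Sun (+1)  2167: Mon (+1)  2168: Wed (+2)
  2169: Thu (+1) ✓  2170: Fri (+1)  2171: Sat (+1)  2172: Mon (+2)  2173: Tue (+1)
  2174: Wed (+1)  2175: Thu (+1) ✓  2176: Sat (+2)  2177: Sun (+1)  2178: Mon (+1)
  2179: Tue (+1)  2180: Thu (+2) ✓  2181: Fri (+1)  2182: Sat (+1)  2183: Sun (+1)
  2184: Tue (+2)  2185: Wed (+1)
Thursday years: 2169, 2175, 2180 — 3 in total.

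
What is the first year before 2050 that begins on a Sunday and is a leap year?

Jan 1 advances by 2 weekdays after a leap year and by 1 after a common year.
2050: Jan 1 is Saturday.
2049: Friday
2048: Wednesday (leap)
2047: Tuesday
2046: Monday
2045: Sunday
2044: Friday (leap)
2043: Thursday
2042: Wednesday
2041: Tuesday
2040: Sunday (leap)
2040 begins on a Sunday and is a leap year.

2040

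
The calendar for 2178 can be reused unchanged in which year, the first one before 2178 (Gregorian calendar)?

2167

Two years share a calendar iff Jan 1 falls on the same weekday and both are leap or both are common. 2178: Jan 1 is Thursday, common year.
2177: Jan 1 Wednesday, common
2176: Jan 1 Monday, leap
2175: Jan 1 Sunday, common
2174: Jan 1 Saturday, common
2173: Jan 1 Friday, common
2172: Jan 1 Wednesday, leap
2171: Jan 1 Tuesday, common
2170: Jan 1 Monday, common
2169: Jan 1 Sunday, common
2168: Jan 1 Friday, leap
2167: Jan 1 Thursday, common
2167 matches on both conditions.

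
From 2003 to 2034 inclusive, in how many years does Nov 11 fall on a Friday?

Track Nov 11's weekday year by year (advancing +1, or +2 across a Feb 29):
  2003: Tue  2004: Thu (+2)  2005: Fri (+1) ✓  2006: Sat (+1)  2007: Sun (+1)
  2008: Tue (+2)  2009: Wed (+1)  2010: Thu (+1)  2011: Fri (+1) ✓  2012: Sun (+2)
  2013: Mon (+1)  2014: Tue (+1)  2015: Wed (+1)  2016: Fri (+2) ✓  … (4 more years) …
  2021: Thu (+1)  2022: Fri (+1) ✓  2023: Sat (+1)  2024: Mon (+2)  2025: Tue (+1)
  2026: Wed (+1)  2027: Thu (+1)  2028: Sat (+2)  2029: Sun (+1)  2030: Mon (+1)
  2031: Tue (+1)  2032: Thu (+2)  2033: Fri (+1) ✓  2034: Sat (+1)
Friday years: 2005, 2011, 2016, 2022, 2033 — 5 in total.

5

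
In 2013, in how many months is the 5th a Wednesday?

Check the 5th of each month of 2013: Jan 5: Sat, Feb 5: Tue, Mar 5: Tue, Apr 5: Fri, May 5: Sun, Jun 5: Wed, Jul 5: Fri, Aug 5: Mon, Sep 5: Thu, Oct 5: Sat, Nov 5: Tue, Dec 5: Thu.
Wednesday occurs in June — 1 month.

1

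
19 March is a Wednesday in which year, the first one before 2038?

2036

From one year to the next, a fixed date's weekday advances by 1, or by 2 when a Feb 29 lies between the two dates.
2038: March 19 is Friday.
2037: Thursday (−1)
2036: Wednesday (−1)
19 March falls on a Wednesday in 2036.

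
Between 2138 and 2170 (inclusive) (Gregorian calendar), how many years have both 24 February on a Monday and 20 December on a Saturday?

Check each year's weekday for 24 February and 20 December:
  2138: Mon/Sat ✓  2139: Tue/Sun  2140: Wed/Tue  2141: Fri/Wed  2142: Sat/Thu  2143: Sun/Fri  2144: Mon/Sun  2145: Wed/Mon  2146: Thu/Tue  2147: Fri/Wed  2148: Sat/Fri  2149: Mon/Sat ✓  2150: Tue/Sun  2151: Wed/Mon  …(5 more)…  2157: Thu/Tue  2158: Fri/Wed  2159: Sat/Thu  2160: Sun/Sat  2161: Tue/Sun  2162: Wed/Mon  2163: Thu/Tue  2164: Fri/Thu  2165: Sun/Fri  2166: Mon/Sat ✓  2167: Tue/Sun  2168: Wed/Tue  2169: Fri/Wed  2170: Sat/Thu
Both conditions hold in: 2138, 2149, 2155, 2166 — 4.

4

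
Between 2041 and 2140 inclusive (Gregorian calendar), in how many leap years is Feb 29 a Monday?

4

Leap years in 2041–2140: 24 of them.
Feb 29 weekday advances by 5 (mod 7) from one leap year to the next four years later (or differs when a century non-leap intervenes).
Leap-day weekdays: 2044:Mon✓ 2048:Sat 2052:Thu 2056:Tue 2060:Sun 2064:Fri 2068:Wed 2072:Mon✓ 2076:Sat 2080:Thu 2084:Tue 2088:Sun 2092:Fri 2096:Wed 2104:Fri 2108:Wed 2112:Mon✓ 2116:Sat 2120:Thu 2124:Tue 2128:Sun 2132:Fri 2136:Wed 2140:Mon✓
Monday: 2044, 2072, 2112, 2140 → 4.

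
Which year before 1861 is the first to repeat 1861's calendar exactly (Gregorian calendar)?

1850

Two years share a calendar iff Jan 1 falls on the same weekday and both are leap or both are common. 1861: Jan 1 is Tuesday, common year.
1860: Jan 1 Sunday, leap
1859: Jan 1 Saturday, common
1858: Jan 1 Friday, common
1857: Jan 1 Thursday, common
1856: Jan 1 Tuesday, leap
1855: Jan 1 Monday, common
1854: Jan 1 Sunday, common
1853: Jan 1 Saturday, common
1852: Jan 1 Thursday, leap
1851: Jan 1 Wednesday, common
1850: Jan 1 Tuesday, common
1850 matches on both conditions.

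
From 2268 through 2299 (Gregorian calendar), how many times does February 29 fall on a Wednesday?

Leap years in 2268–2299: 8 of them.
Feb 29 weekday advances by 5 (mod 7) from one leap year to the next four years later (or differs when a century non-leap intervenes).
Leap-day weekdays: 2268:Sat 2272:Thu 2276:Tue 2280:Sun 2284:Fri 2288:Wed✓ 2292:Mon 2296:Sat
Wednesday: 2288 → 1.

1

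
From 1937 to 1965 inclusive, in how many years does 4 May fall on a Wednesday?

4

Track 4 May's weekday year by year (advancing +1, or +2 across a Feb 29):
  1937: Tue  1938: Wed (+1) ✓  1939: Thu (+1)  1940: Sat (+2)  1941: Sun (+1)
  1942: Mon (+1)  1943: Tue (+1)  1944: Thu (+2)  1945: Fri (+1)  1946: Sat (+1)
  1947: Sun (+1)  1948: Tue (+2)  1949: Wed (+1) ✓  1950: Thu (+1)  1951: Fri (+1)
  1952: Sun (+2)  1953: Mon (+1)  1954: Tue (+1)  1955: Wed (+1) ✓  1956: Fri (+2)
  1957: Sat (+1)  1958: Sun (+1)  1959: Mon (+1)  1960: Wed (+2) ✓  1961: Thu (+1)
  1962: Fri (+1)  1963: Sat (+1)  1964: Mon (+2)  1965: Tue (+1)
Wednesday years: 1938, 1949, 1955, 1960 — 4 in total.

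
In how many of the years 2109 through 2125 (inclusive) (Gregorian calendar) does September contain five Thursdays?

4

September has 30 days; it has five Thursdays when Thursday falls among the first (month-length − 28) days — i.e. when September 1 is one of Thursday/Wednesday.
September 1 by year: 2109:Sun 2110:Mon 2111:Tue 2112:Thu✓ 2113:Fri 2114:Sat 2115:Sun 2116:Tue 2117:Wed✓ 2118:Thu✓ 2119:Fri 2120:Sun 2121:Mon 2122:Tue 2123:Wed✓ 2124:Fri 2125:Sat
Years with five Thursdays: 2112, 2117, 2118, 2123 → 4.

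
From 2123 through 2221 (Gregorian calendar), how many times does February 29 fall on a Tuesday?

Leap years in 2123–2221: 24 of them.
Feb 29 weekday advances by 5 (mod 7) from one leap year to the next four years later (or differs when a century non-leap intervenes).
Leap-day weekdays: 2124:Tue✓ 2128:Sun 2132:Fri 2136:Wed 2140:Mon 2144:Sat 2148:Thu 2152:Tue✓ 2156:Sun 2160:Fri 2164:Wed 2168:Mon 2172:Sat 2176:Thu 2180:Tue✓ 2184:Sun 2188:Fri 2192:Wed 2196:Mon 2204:Wed 2208:Mon 2212:Sat 2216:Thu 2220:Tue✓
Tuesday: 2124, 2152, 2180, 2220 → 4.

4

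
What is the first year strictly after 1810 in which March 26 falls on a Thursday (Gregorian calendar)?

From one year to the next, a fixed date's weekday advances by 1, or by 2 when a Feb 29 lies between the two dates.
1810: March 26 is Monday.
1811: Tuesday (+1)
1812: Thursday (+2)
March 26 falls on a Thursday in 1812.

1812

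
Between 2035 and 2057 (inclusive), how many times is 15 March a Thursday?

Track 15 March's weekday year by year (advancing +1, or +2 across a Feb 29):
  2035: Thu ✓  2036: Sat (+2)  2037: Sun (+1)  2038: Mon (+1)  2039: Tue (+1)
  2040: Thu (+2) ✓  2041: Fri (+1)  2042: Sat (+1)  2043: Sun (+1)  2044: Tue (+2)
  2045: Wed (+1)  2046: Thu (+1) ✓  2047: Fri (+1)  2048: Sun (+2)  2049: Mon (+1)
  2050: Tue (+1)  2051: Wed (+1)  2052: Fri (+2)  2053: Sat (+1)  2054: Sun (+1)
  2055: Mon (+1)  2056: Wed (+2)  2057: Thu (+1) ✓
Thursday years: 2035, 2040, 2046, 2057 — 4 in total.

4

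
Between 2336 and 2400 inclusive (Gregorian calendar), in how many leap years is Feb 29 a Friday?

2

Leap years in 2336–2400: 17 of them.
Feb 29 weekday advances by 5 (mod 7) from one leap year to the next four years later (or differs when a century non-leap intervenes).
Leap-day weekdays: 2336:Sat 2340:Thu 2344:Tue 2348:Sun 2352:Fri✓ 2356:Wed 2360:Mon 2364:Sat 2368:Thu 2372:Tue 2376:Sun 2380:Fri✓ 2384:Wed 2388:Mon 2392:Sat 2396:Thu 2400:Tue
Friday: 2352, 2380 → 2.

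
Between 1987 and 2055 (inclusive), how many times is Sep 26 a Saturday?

11

Track Sep 26's weekday year by year (advancing +1, or +2 across a Feb 29):
  1987: Sat ✓  1988: Mon (+2)  1989: Tue (+1)  1990: Wed (+1)  1991: Thu (+1)
  1992: Sat (+2) ✓  1993: Sun (+1)  1994: Mon (+1)  1995: Tue (+1)  1996: Thu (+2)
  1997: Fri (+1)  1998: Sat (+1) ✓  1999: Sun (+1)  2000: Tue (+2)  … (41 more years) …
  2042: Fri (+1)  2043: Sat (+1) ✓  2044: Mon (+2)  2045: Tue (+1)  2046: Wed (+1)
  2047: Thu (+1)  2048: Sat (+2) ✓  2049: Sun (+1)  2050: Mon (+1)  2051: Tue (+1)
  2052: Thu (+2)  2053: Fri (+1)  2054: Sat (+1) ✓  2055: Sun (+1)
Saturday years: 1987, 1992, 1998, 2009, 2015, 2020, 2026, 2037, 2043, 2048, 2054 — 11 in total.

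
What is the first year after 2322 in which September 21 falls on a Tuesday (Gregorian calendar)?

From one year to the next, a fixed date's weekday advances by 1, or by 2 when a Feb 29 lies between the two dates.
2322: September 21 is Thursday.
2323: Friday (+1)
2324: Sunday (+2)
2325: Monday (+1)
2326: Tuesday (+1)
September 21 falls on a Tuesday in 2326.

2326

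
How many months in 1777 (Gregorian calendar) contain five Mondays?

4

A month of length L has five Mondays iff its first Monday is on day ≤ L−28 (so day 1–3 in a 31-day month, 1–2 in a 30-day month, day 1 in a leap February).
Checking each month of 1777: Jan starts Wed (31d); Feb starts Sat (28d); Mar starts Sat (31d) ✓; Apr starts Tue (30d); May starts Thu (31d); Jun starts Sun (30d) ✓; Jul starts Tue (31d); Aug starts Fri (31d); Sep starts Mon (30d) ✓; Oct starts Wed (31d); Nov starts Sat (30d); Dec starts Mon (31d) ✓.
Five-Monday months: March, June, September, December → 4.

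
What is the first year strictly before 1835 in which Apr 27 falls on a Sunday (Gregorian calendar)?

From one year to the next, a fixed date's weekday advances by 1, or by 2 when a Feb 29 lies between the two dates.
1835: April 27 is Monday.
1834: Sunday (−1)
Apr 27 falls on a Sunday in 1834.

1834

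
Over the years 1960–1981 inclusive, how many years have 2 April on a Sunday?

4

Track 2 April's weekday year by year (advancing +1, or +2 across a Feb 29):
  1960: Sat  1961: Sun (+1) ✓  1962: Mon (+1)  1963: Tue (+1)  1964: Thu (+2)
  1965: Fri (+1)  1966: Sat (+1)  1967: Sun (+1) ✓  1968: Tue (+2)  1969: Wed (+1)
  1970: Thu (+1)  1971: Fri (+1)  1972: Sun (+2) ✓  1973: Mon (+1)  1974: Tue (+1)
  1975: Wed (+1)  1976: Fri (+2)  1977: Sat (+1)  1978: Sun (+1) ✓  1979: Mon (+1)
  1980: Wed (+2)  1981: Thu (+1)
Sunday years: 1961, 1967, 1972, 1978 — 4 in total.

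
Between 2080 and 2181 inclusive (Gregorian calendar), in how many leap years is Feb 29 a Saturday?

Leap years in 2080–2181: 25 of them.
Feb 29 weekday advances by 5 (mod 7) from one leap year to the next four years later (or differs when a century non-leap intervenes).
Leap-day weekdays: 2080:Thu 2084:Tue 2088:Sun 2092:Fri 2096:Wed 2104:Fri 2108:Wed 2112:Mon 2116:Sat✓ 2120:Thu 2124:Tue 2128:Sun 2132:Fri 2136:Wed 2140:Mon 2144:Sat✓ 2148:Thu 2152:Tue 2156:Sun 2160:Fri 2164:Wed 2168:Mon 2172:Sat✓ 2176:Thu 2180:Tue
Saturday: 2116, 2144, 2172 → 3.

3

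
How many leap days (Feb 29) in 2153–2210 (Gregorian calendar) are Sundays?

2

Leap years in 2153–2210: 13 of them.
Feb 29 weekday advances by 5 (mod 7) from one leap year to the next four years later (or differs when a century non-leap intervenes).
Leap-day weekdays: 2156:Sun✓ 2160:Fri 2164:Wed 2168:Mon 2172:Sat 2176:Thu 2180:Tue 2184:Sun✓ 2188:Fri 2192:Wed 2196:Mon 2204:Wed 2208:Mon
Sunday: 2156, 2184 → 2.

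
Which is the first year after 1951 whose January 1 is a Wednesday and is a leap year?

Jan 1 advances by 2 weekdays after a leap year and by 1 after a common year.
1951: Jan 1 is Monday.
1952: Tuesday (leap)
1953: Thursday
1954: Friday
1955: Saturday
1956: Sunday (leap)
1957: Tuesday
1958: Wednesday
1959: Thursday
1960: Friday (leap)
1961: Sunday
1962: Monday
1963: Tuesday
1964: Wednesday (leap)
1964 begins on a Wednesday and is a leap year.

1964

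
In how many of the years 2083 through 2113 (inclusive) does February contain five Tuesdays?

1

February has 28 days (29 in leap years); it has five Tuesdays when Tuesday falls among the first (month-length − 28) days — i.e. when February 1 is Tuesday in a leap year (never in a common year).
February 1 by year: 2083:Mon 2084:Tue✓ 2085:Thu 2086:Fri 2087:Sat 2088:Sun 2089:Tue 2090:Wed 2091:Thu 2092:Fri 2093:Sun 2094:Mon 2095:Tue 2096:Wed 2097:Fri 2098:Sat 2099:Sun 2100:Mon 2101:Tue 2102:Wed 2103:Thu 2104:Fri 2105:Sun 2106:Mon 2107:Tue 2108:Wed 2109:Fri 2110:Sat 2111:Sun 2112:Mon 2113:Wed
Years with five Tuesdays: 2084 → 1.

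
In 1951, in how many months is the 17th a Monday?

Check the 17th of each month of 1951: Jan 17: Wed, Feb 17: Sat, Mar 17: Sat, Apr 17: Tue, May 17: Thu, Jun 17: Sun, Jul 17: Tue, Aug 17: Fri, Sep 17: Mon, Oct 17: Wed, Nov 17: Sat, Dec 17: Mon.
Monday occurs in September, December — 2 months.

2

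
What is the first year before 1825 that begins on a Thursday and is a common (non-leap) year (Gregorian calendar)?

1818

Jan 1 advances by 2 weekdays after a leap year and by 1 after a common year.
1825: Jan 1 is Saturday.
1824: Thursday (leap)
1823: Wednesday
1822: Tuesday
1821: Monday
1820: Saturday (leap)
1819: Friday
1818: Thursday
1818 begins on a Thursday and is a common year.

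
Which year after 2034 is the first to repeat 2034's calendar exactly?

2045

Two years share a calendar iff Jan 1 falls on the same weekday and both are leap or both are common. 2034: Jan 1 is Sunday, common year.
2035: Jan 1 Monday, common
2036: Jan 1 Tuesday, leap
2037: Jan 1 Thursday, common
2038: Jan 1 Friday, common
2039: Jan 1 Saturday, common
2040: Jan 1 Sunday, leap
2041: Jan 1 Tuesday, common
2042: Jan 1 Wednesday, common
2043: Jan 1 Thursday, common
2044: Jan 1 Friday, leap
2045: Jan 1 Sunday, common
2045 matches on both conditions.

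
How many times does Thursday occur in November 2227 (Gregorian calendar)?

November 2227 has 30 days and begins on Thursday.
The first Thursday is November 1.
Thursdays fall on 1, 8, 15, 22, 29 — that's 5.

5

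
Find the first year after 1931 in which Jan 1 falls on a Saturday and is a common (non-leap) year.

Jan 1 advances by 2 weekdays after a leap year and by 1 after a common year.
1931: Jan 1 is Thursday.
1932: Friday (leap)
1933: Sunday
1934: Monday
1935: Tuesday
1936: Wednesday (leap)
1937: Friday
1938: Saturday
1938 begins on a Saturday and is a common year.

1938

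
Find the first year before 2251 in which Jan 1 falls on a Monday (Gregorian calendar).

Jan 1 advances by 2 weekdays after a leap year and by 1 after a common year.
2251: Jan 1 is Wednesday.
2250: Tuesday
2249: Monday
2249 begins on a Monday

2249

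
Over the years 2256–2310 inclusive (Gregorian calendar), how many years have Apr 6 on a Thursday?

7

Track Apr 6's weekday year by year (advancing +1, or +2 across a Feb 29):
  2256: Sun  2257: Mon (+1)  2258: Tue (+1)  2259: Wed (+1)  2260: Fri (+2)
  2261: Sat (+1)  2262: Sun (+1)  2263: Mon (+1)  2264: Wed (+2)  2265: Thu (+1) ✓
  2266: Fri (+1)  2267: Sat (+1)  2268: Mon (+2)  2269: Tue (+1)  … (27 more years) …
  2297: Tue (+1)  2298: Wed (+1)  2299: Thu (+1) ✓  2300: Fri (+1)  2301: Sat (+1)
  2302: Sun (+1)  2303: Mon (+1)  2304: Wed (+2)  2305: Thu (+1) ✓  2306: Fri (+1)
  2307: Sat (+1)  2308: Mon (+2)  2309: Tue (+1)  2310: Wed (+1)
Thursday years: 2265, 2271, 2276, 2282, 2293, 2299, 2305 — 7 in total.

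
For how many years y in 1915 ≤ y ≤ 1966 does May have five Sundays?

May has 31 days; it has five Sundays when Sunday falls among the first (month-length − 28) days — i.e. when May 1 is one of Sunday/Saturday/Friday.
May 1 by year: 1915:Sat✓ 1916:Mon 1917:Tue 1918:Wed 1919:Thu 1920:Sat✓ 1921:Sun✓ 1922:Mon 1923:Tue 1924:Thu 1925:Fri✓ 1926:Sat✓ 1927:Sun✓ 1928:Tue 1929:Wed …(22 more)… 1952:Thu 1953:Fri✓ 1954:Sat✓ 1955:Sun✓ 1956:Tue 1957:Wed 1958:Thu 1959:Fri✓ 1960:Sun✓ 1961:Mon 1962:Tue 1963:Wed 1964:Fri✓ 1965:Sat✓ 1966:Sun✓
Years with five Sundays: 1915, 1920, 1921, 1925, 1926, 1927, 1931, 1932, 1936, 1937, 1938, 1942, 1943, 1948, 1949, 1953, 1954, 1955, 1959, 1960, 1964, 1965, 1966 → 23.

23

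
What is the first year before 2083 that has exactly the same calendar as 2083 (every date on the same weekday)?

2077

Two years share a calendar iff Jan 1 falls on the same weekday and both are leap or both are common. 2083: Jan 1 is Friday, common year.
2082: Jan 1 Thursday, common
2081: Jan 1 Wednesday, common
2080: Jan 1 Monday, leap
2079: Jan 1 Sunday, common
2078: Jan 1 Saturday, common
2077: Jan 1 Friday, common
2077 matches on both conditions.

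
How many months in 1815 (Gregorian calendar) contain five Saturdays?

4

A month of length L has five Saturdays iff its first Saturday is on day ≤ L−28 (so day 1–3 in a 31-day month, 1–2 in a 30-day month, day 1 in a leap February).
Checking each month of 1815: Jan starts Sun (31d); Feb starts Wed (28d); Mar starts Wed (31d); Apr starts Sat (30d) ✓; May starts Mon (31d); Jun starts Thu (30d); Jul starts Sat (31d) ✓; Aug starts Tue (31d); Sep starts Fri (30d) ✓; Oct starts Sun (31d); Nov starts Wed (30d); Dec starts Fri (31d) ✓.
Five-Saturday months: April, July, September, December → 4.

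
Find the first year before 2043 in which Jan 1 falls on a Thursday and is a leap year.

2032

Jan 1 advances by 2 weekdays after a leap year and by 1 after a common year.
2043: Jan 1 is Thursday.
2042: Wednesday
2041: Tuesday
2040: Sunday (leap)
2039: Saturday
2038: Friday
2037: Thursday
2036: Tuesday (leap)
2035: Monday
2034: Sunday
2033: Saturday
2032: Thursday (leap)
2032 begins on a Thursday and is a leap year.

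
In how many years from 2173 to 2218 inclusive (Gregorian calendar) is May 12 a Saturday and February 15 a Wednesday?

Check each year's weekday for May 12 and February 15:
  2173: Wed/Mon  2174: Thu/Tue  2175: Fri/Wed  2176: Sun/Thu  2177: Mon/Sat  2178: Tue/Sun  2179: Wed/Mon  2180: Fri/Tue  2181: Sat/Thu  2182: Sun/Fri  2183: Mon/Sat  2184: Wed/Sun  2185: Thu/Tue  2186: Fri/Wed  …(18 more)…  2205: Sun/Fri  2206: Mon/Sat  2207: Tue/Sun  2208: Thu/Mon  2209: Fri/Wed  2210: Sat/Thu  2211: Sun/Fri  2212: Tue/Sat  2213: Wed/Mon  2214: Thu/Tue  2215: Fri/Wed  2216: Sun/Thu  2217: Mon/Sat  2218: Tue/Sun
Both conditions hold in: 2192, 2204 — 2.

2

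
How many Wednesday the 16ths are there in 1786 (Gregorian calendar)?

1

Check the 16th of each month of 1786: Jan 16: Mon, Feb 16: Thu, Mar 16: Thu, Apr 16: Sun, May 16: Tue, Jun 16: Fri, Jul 16: Sun, Aug 16: Wed, Sep 16: Sat, Oct 16: Mon, Nov 16: Thu, Dec 16: Sat.
Wednesday occurs in August — 1 month.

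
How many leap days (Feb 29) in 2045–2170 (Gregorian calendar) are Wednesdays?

5

Leap years in 2045–2170: 30 of them.
Feb 29 weekday advances by 5 (mod 7) from one leap year to the next four years later (or differs when a century non-leap intervenes).
Leap-day weekdays: 2048:Sat 2052:Thu 2056:Tue 2060:Sun 2064:Fri 2068:Wed✓ 2072:Mon 2076:Sat 2080:Thu 2084:Tue 2088:Sun 2092:Fri 2096:Wed✓ …(4 more)… 2120:Thu 2124:Tue 2128:Sun 2132:Fri 2136:Wed✓ 2140:Mon 2144:Sat 2148:Thu 2152:Tue 2156:Sun 2160:Fri 2164:Wed✓ 2168:Mon
Wednesday: 2068, 2096, 2108, 2136, 2164 → 5.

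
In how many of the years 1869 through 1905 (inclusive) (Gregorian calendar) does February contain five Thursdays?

1

February has 28 days (29 in leap years); it has five Thursdays when Thursday falls among the first (month-length − 28) days — i.e. when February 1 is Thursday in a leap year (never in a common year).
February 1 by year: 1869:Mon 1870:Tue 1871:Wed 1872:Thu✓ 1873:Sat 1874:Sun 1875:Mon 1876:Tue 1877:Thu 1878:Fri 1879:Sat 1880:Sun 1881:Tue 1882:Wed 1883:Thu …(7 more)… 1891:Sun 1892:Mon 1893:Wed 1894:Thu 1895:Fri 1896:Sat 1897:Mon 1898:Tue 1899:Wed 1900:Thu 1901:Fri 1902:Sat 1903:Sun 1904:Mon 1905:Wed
Years with five Thursdays: 1872 → 1.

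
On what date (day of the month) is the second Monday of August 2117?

August 1, 2117 is a Sunday, so the first Monday is the 2nd.
The second Monday is 2 + 7 = 9.

9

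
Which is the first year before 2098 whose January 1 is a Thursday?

Jan 1 advances by 2 weekdays after a leap year and by 1 after a common year.
2098: Jan 1 is Wednesday.
2097: Tuesday
2096: Sunday (leap)
2095: Saturday
2094: Friday
2093: Thursday
2093 begins on a Thursday

2093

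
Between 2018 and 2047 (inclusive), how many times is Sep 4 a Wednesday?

Track Sep 4's weekday year by year (advancing +1, or +2 across a Feb 29):
  2018: Tue  2019: Wed (+1) ✓  2020: Fri (+2)  2021: Sat (+1)  2022: Sun (+1)
  2023: Mon (+1)  2024: Wed (+2) ✓  2025: Thu (+1)  2026: Fri (+1)  2027: Sat (+1)
  2028: Mon (+2)  2029: Tue (+1)  2030: Wed (+1) ✓  2031: Thu (+1)  2032: Sat (+2)
  2033: Sun (+1)  2034: Mon (+1)  2035: Tue (+1)  2036: Thu (+2)  2037: Fri (+1)
  2038: Sat (+1)  2039: Sun (+1)  2040: Tue (+2)  2041: Wed (+1) ✓  2042: Thu (+1)
  2043: Fri (+1)  2044: Sun (+2)  2045: Mon (+1)  2046: Tue (+1)  2047: Wed (+1) ✓
Wednesday years: 2019, 2024, 2030, 2041, 2047 — 5 in total.

5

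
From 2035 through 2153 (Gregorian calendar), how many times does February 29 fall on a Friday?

Leap years in 2035–2153: 29 of them.
Feb 29 weekday advances by 5 (mod 7) from one leap year to the next four years later (or differs when a century non-leap intervenes).
Leap-day weekdays: 2036:Fri✓ 2040:Wed 2044:Mon 2048:Sat 2052:Thu 2056:Tue 2060:Sun 2064:Fri✓ 2068:Wed 2072:Mon 2076:Sat 2080:Thu 2084:Tue …(3 more)… 2104:Fri✓ 2108:Wed 2112:Mon 2116:Sat 2120:Thu 2124:Tue 2128:Sun 2132:Fri✓ 2136:Wed 2140:Mon 2144:Sat 2148:Thu 2152:Tue
Friday: 2036, 2064, 2092, 2104, 2132 → 5.

5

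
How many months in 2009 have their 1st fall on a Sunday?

Check the 1st of each month of 2009: Jan 1: Thu, Feb 1: Sun, Mar 1: Sun, Apr 1: Wed, May 1: Fri, Jun 1: Mon, Jul 1: Wed, Aug 1: Sat, Sep 1: Tue, Oct 1: Thu, Nov 1: Sun, Dec 1: Tue.
Sunday occurs in February, March, November — 3 months.

3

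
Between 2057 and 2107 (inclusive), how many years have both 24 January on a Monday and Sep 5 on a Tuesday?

Check each year's weekday for 24 January and Sep 5:
  2057: Wed/Wed  2058: Thu/Thu  2059: Fri/Fri  2060: Sat/Sun  2061: Mon/Mon  2062: Tue/Tue  2063: Wed/Wed  2064: Thu/Fri  2065: Sat/Sat  2066: Sun/Sun  2067: Mon/Mon  2068: Tue/Wed  2069: Thu/Thu  2070: Fri/Fri  …(23 more)…  2094: Sun/Sun  2095: Mon/Mon  2096: Tue/Wed  2097: Thu/Thu  2098: Fri/Fri  2099: Sat/Sat  2100: Sun/Sun  2101: Mon/Mon  2102: Tue/Tue  2103: Wed/Wed  2104: Thu/Fri  2105: Sat/Sat  2106: Sun/Sun  2107: Mon/Mon
Both conditions hold in: 2084 — 1.

1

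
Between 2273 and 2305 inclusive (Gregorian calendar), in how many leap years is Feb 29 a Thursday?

Leap years in 2273–2305: 7 of them.
Feb 29 weekday advances by 5 (mod 7) from one leap year to the next four years later (or differs when a century non-leap intervenes).
Leap-day weekdays: 2276:Tue 2280:Sun 2284:Fri 2288:Wed 2292:Mon 2296:Sat 2304:Mon
Thursday: none → 0.

0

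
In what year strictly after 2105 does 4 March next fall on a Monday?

From one year to the next, a fixed date's weekday advances by 1, or by 2 when a Feb 29 lies between the two dates.
2105: March 4 is Wednesday.
2106: Thursday (+1)
2107: Friday (+1)
2108: Sunday (+2)
2109: Monday (+1)
4 March falls on a Monday in 2109.

2109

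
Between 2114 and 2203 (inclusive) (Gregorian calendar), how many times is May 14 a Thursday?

13

Track May 14's weekday year by year (advancing +1, or +2 across a Feb 29):
  2114: Mon  2115: Tue (+1)  2116: Thu (+2) ✓  2117: Fri (+1)  2118: Sat (+1)
  2119: Sun (+1)  2120: Tue (+2)  2121: Wed (+1)  2122: Thu (+1) ✓  2123: Fri (+1)
  2124: Sun (+2)  2125: Mon (+1)  2126: Tue (+1)  2127: Wed (+1)  … (62 more years) …
  2190: Fri (+1)  2191: Sat (+1)  2192: Mon (+2)  2193: Tue (+1)  2194: Wed (+1)
  2195: Thu (+1) ✓  2196: Sat (+2)  2197: Sun (+1)  2198: Mon (+1)  2199: Tue (+1)
  2200: Wed (+1)  2201: Thu (+1) ✓  2202: Fri (+1)  2203: Sat (+1)
Thursday years: 2116, 2122, 2133, 2139, 2144, 2150, 2161, 2167, 2172, 2178, 2189, 2195, 2201 — 13 in total.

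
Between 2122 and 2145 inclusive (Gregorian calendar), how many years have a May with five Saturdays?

May has 31 days; it has five Saturdays when Saturday falls among the first (month-length − 28) days — i.e. when May 1 is one of Saturday/Friday/Thursday.
May 1 by year: 2122:Fri✓ 2123:Sat✓ 2124:Mon 2125:Tue 2126:Wed 2127:Thu✓ 2128:Sat✓ 2129:Sun 2130:Mon 2131:Tue 2132:Thu✓ 2133:Fri✓ 2134:Sat✓ 2135:Sun 2136:Tue 2137:Wed 2138:Thu✓ 2139:Fri✓ 2140:Sun 2141:Mon 2142:Tue 2143:Wed 2144:Fri✓ 2145:Sat✓
Years with five Saturdays: 2122, 2123, 2127, 2128, 2132, 2133, 2134, 2138, 2139, 2144, 2145 → 11.

11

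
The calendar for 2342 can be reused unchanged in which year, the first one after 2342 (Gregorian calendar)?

2353

Two years share a calendar iff Jan 1 falls on the same weekday and both are leap or both are common. 2342: Jan 1 is Thursday, common year.
2343: Jan 1 Friday, common
2344: Jan 1 Saturday, leap
2345: Jan 1 Monday, common
2346: Jan 1 Tuesday, common
2347: Jan 1 Wednesday, common
2348: Jan 1 Thursday, leap
2349: Jan 1 Saturday, common
2350: Jan 1 Sunday, common
2351: Jan 1 Monday, common
2352: Jan 1 Tuesday, leap
2353: Jan 1 Thursday, common
2353 matches on both conditions.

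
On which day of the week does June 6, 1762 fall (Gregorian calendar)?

January 1, 1762 is a Friday.
June 6 is day 157 of the year, i.e. 156 days after Jan 1.
156 mod 7 = 2, so advance 2 weekdays from Friday: Sunday.

Sunday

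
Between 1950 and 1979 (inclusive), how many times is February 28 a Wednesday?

Track February 28's weekday year by year (advancing +1, or +2 across a Feb 29):
  1950: Tue  1951: Wed (+1) ✓  1952: Thu (+1)  1953: Sat (+2)  1954: Sun (+1)
  1955: Mon (+1)  1956: Tue (+1)  1957: Thu (+2)  1958: Fri (+1)  1959: Sat (+1)
  1960: Sun (+1)  1961: Tue (+2)  1962: Wed (+1) ✓  1963: Thu (+1)  1964: Fri (+1)
  1965: Sun (+2)  1966: Mon (+1)  1967: Tue (+1)  1968: Wed (+1) ✓  1969: Fri (+2)
  1970: Sat (+1)  1971: Sun (+1)  1972: Mon (+1)  1973: Wed (+2) ✓  1974: Thu (+1)
  1975: Fri (+1)  1976: Sat (+1)  1977: Mon (+2)  1978: Tue (+1)  1979: Wed (+1) ✓
Wednesday years: 1951, 1962, 1968, 1973, 1979 — 5 in total.

5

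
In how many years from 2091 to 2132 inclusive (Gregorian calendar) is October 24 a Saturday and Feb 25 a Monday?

0

Check each year's weekday for October 24 and Feb 25:
  2091: Wed/Sun  2092: Fri/Mon  2093: Sat/Wed  2094: Sun/Thu  2095: Mon/Fri  2096: Wed/Sat  2097: Thu/Mon  2098: Fri/Tue  2099: Sat/Wed  2100: Sun/Thu  2101: Mon/Fri  2102: Tue/Sat  2103: Wed/Sun  2104: Fri/Mon  …(14 more)…  2119: Tue/Sat  2120: Thu/Sun  2121: Fri/Tue  2122: Sat/Wed  2123: Sun/Thu  2124: Tue/Fri  2125: Wed/Sun  2126: Thu/Mon  2127: Fri/Tue  2128: Sun/Wed  2129: Mon/Fri  2130: Tue/Sat  2131: Wed/Sun  2132: Fri/Mon
Both conditions hold in: no year — 0.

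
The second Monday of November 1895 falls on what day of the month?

11

November 1, 1895 is a Friday, so the first Monday is the 4th.
The second Monday is 4 + 7 = 11.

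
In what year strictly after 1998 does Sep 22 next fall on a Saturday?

2001

From one year to the next, a fixed date's weekday advances by 1, or by 2 when a Feb 29 lies between the two dates.
1998: September 22 is Tuesday.
1999: Wednesday (+1)
2000: Friday (+2)
2001: Saturday (+1)
Sep 22 falls on a Saturday in 2001.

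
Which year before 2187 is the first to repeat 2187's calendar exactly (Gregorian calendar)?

Two years share a calendar iff Jan 1 falls on the same weekday and both are leap or both are common. 2187: Jan 1 is Monday, common year.
2186: Jan 1 Sunday, common
2185: Jan 1 Saturday, common
2184: Jan 1 Thursday, leap
2183: Jan 1 Wednesday, common
2182: Jan 1 Tuesday, common
2181: Jan 1 Monday, common
2181 matches on both conditions.

2181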